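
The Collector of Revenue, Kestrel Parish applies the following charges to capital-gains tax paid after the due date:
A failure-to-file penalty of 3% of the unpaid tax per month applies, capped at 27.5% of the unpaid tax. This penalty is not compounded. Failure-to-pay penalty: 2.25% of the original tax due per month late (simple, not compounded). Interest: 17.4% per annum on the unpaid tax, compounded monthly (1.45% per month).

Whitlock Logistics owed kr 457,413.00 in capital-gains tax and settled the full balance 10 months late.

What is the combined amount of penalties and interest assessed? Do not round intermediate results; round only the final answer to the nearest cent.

kr 299,530.74

Failure-to-file: 10 × 3% × kr 457,413.00 = kr 137,223.90, capped at 27.5% × kr 457,413.00 = kr 125,788.58…
Failure-to-pay penalty: 10 × 2.25% × kr 457,413.00 = kr 102,917.93…
Interest: kr 457,413.00 × ((1 + 0.0145)^10 − 1) = kr 457,413.00 × 0.1548365… = kr 70,824.2424…
Penalties + interest = kr 228,706.5000 + kr 70,824.2424… = kr 299,530.74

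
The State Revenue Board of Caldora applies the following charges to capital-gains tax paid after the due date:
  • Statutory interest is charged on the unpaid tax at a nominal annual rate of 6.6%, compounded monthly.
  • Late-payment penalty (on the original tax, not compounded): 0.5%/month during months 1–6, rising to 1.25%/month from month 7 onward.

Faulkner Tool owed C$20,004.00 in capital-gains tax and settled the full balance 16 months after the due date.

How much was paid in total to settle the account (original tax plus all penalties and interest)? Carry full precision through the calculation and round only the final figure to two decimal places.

C$24,939.48

Penalty, months 1–6: 6 × 0.5% × C$20,004.00 = C$600.12
Penalty, months 7–16: 10 × 1.25% × C$20,004.00 = C$2,500.50
Interest (6.6%/yr ÷ 12 = 0.55%/month): C$20,004.00 × ((1 + 0.0055)^16 − 1) = C$1,834.8641…
Total = C$20,004.00 + C$3,100.6200 + C$1,834.8641… = C$24,939.48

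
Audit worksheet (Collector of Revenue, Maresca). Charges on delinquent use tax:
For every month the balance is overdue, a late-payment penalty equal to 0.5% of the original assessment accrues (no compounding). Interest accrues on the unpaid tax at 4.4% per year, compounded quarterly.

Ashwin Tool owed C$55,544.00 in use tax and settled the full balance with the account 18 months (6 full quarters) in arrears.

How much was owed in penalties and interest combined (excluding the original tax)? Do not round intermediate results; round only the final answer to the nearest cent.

Late-payment penalty: 18 × 0.5% × C$55,544.00 = C$4,998.96
Interest (4.4%/yr ÷ 4 = 1.1%/quarter): C$55,544.00 × ((1 + 0.011)^6 − 1) = C$3,768.2072…
Penalties + interest = C$4,998.9600 + C$3,768.2072… = C$8,767.17

C$8,767.17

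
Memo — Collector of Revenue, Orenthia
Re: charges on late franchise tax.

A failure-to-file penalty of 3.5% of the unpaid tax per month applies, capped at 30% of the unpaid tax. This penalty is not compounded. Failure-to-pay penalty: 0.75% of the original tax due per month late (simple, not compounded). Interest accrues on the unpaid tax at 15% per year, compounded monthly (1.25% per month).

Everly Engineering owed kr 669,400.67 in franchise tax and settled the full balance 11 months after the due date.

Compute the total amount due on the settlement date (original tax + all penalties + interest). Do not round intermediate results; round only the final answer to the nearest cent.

kr 1,023,462.89

Failure-to-file: 11 × 3.5% × kr 669,400.67 = kr 257,719.26…, capped at 30% × kr 669,400.67 = kr 200,820.20…
Failure-to-pay penalty = 0.75% × kr 669,400.67 × 11 mo = kr 55,225.56…
Interest: kr 669,400.67 × ((1 + 0.0125)^11 − 1) = kr 669,400.67 × 0.1464242… = kr 98,016.4676…
Total = kr 669,400.67 + kr 256,045.7563… + kr 98,016.4676… = kr 1,023,462.89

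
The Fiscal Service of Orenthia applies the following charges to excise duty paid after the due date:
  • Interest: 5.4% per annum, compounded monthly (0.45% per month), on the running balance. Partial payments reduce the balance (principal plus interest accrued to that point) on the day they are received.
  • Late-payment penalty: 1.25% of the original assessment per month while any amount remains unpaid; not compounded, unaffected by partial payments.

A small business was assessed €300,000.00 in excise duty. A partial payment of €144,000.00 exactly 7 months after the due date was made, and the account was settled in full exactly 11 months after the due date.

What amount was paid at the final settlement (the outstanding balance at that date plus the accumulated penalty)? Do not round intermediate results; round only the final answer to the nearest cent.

€209,829.13

Balance at month 7: €300,000.0000 × (1 + 0.0045)^7 = €309,578.5361…
After €144,000.00 payment: €309,578.5361… − €144,000.00 = €165,578.5361…
Balance at month 11: €165,578.5361… × (1 + 0.0045)^4 = €168,579.1280…
Penalty: 11 × 1.25% × €300,000.00 = €41,250.00
Final settlement = outstanding balance + penalty = €168,579.1280… + €41,250.00 = €209,829.13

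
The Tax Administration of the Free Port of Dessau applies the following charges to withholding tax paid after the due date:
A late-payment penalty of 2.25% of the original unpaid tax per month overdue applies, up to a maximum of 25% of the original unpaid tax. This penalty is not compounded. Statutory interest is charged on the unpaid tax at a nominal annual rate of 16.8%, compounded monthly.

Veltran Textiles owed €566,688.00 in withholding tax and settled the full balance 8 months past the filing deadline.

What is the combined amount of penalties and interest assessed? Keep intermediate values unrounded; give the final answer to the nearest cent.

€168,671.50

Penalty: 8 × 2.25% × €566,688.00 = €102,003.84 (below the 25% cap of €141,672.00)
Interest (16.8%/yr ÷ 12 = 1.4%/month): €566,688.00 × ((1 + 0.014)^8 − 1) = €66,667.6604…
Penalties + interest = €102,003.8400 + €66,667.6604… = €168,671.50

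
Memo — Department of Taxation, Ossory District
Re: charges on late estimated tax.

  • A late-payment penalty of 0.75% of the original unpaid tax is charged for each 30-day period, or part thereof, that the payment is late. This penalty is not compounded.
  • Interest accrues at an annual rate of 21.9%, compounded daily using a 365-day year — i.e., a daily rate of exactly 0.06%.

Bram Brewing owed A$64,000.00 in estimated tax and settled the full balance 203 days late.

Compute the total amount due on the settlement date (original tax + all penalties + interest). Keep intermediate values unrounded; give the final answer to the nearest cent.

Penalty periods: ⌈203/30⌉ = 7; penalty = 7 × 0.75% × A$64,000.00 = A$3,360.00
Interest: A$64,000.00 × ((1 + 0.0006)^203 − 1) = A$64,000.00 × 0.12948692… = A$8,287.1627…
Total = A$64,000.00 + A$3,360.0000 + A$8,287.1627… = A$75,647.16

A$75,647.16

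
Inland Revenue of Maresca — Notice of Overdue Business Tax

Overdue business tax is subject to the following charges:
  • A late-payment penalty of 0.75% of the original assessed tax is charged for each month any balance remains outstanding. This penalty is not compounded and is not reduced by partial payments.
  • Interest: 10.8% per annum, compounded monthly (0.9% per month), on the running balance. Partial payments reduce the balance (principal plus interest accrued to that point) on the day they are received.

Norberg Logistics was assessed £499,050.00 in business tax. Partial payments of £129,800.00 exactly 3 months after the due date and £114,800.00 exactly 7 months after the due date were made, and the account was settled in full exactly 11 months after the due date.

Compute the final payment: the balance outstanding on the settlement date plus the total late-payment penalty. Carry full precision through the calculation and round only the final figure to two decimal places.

Balance at month 3: £499,050.0000 × (1 + 0.009)^3 = £512,645.9830…
After £129,800.00 payment: £512,645.9830… − £129,800.00 = £382,845.9830…
Balance at month 7: £382,845.9830… × (1 + 0.009)^4 = £396,815.6204…
After £114,800.00 payment: £396,815.6204… − £114,800.00 = £282,015.6204…
Balance at month 11: £282,015.6204… × (1 + 0.009)^4 = £292,306.0665…
Penalty: 11 × 0.75% × £499,050.00 = £41,171.63…
Final settlement = outstanding balance + penalty = £292,306.0665… + £41,171.63… = £333,477.69

£333,477.69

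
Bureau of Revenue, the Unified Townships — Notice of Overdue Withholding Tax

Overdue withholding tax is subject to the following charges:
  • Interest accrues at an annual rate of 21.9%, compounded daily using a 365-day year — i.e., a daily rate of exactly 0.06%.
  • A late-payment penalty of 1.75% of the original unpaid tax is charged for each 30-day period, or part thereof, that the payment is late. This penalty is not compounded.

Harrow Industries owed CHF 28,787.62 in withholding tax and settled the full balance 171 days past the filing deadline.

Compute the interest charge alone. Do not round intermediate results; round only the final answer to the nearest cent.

CHF 3,109.47

Interest: CHF 28,787.62 × ((1 + 0.0006)^171 − 1) = CHF 28,787.62 × 0.10801401… = CHF 3,109.4663…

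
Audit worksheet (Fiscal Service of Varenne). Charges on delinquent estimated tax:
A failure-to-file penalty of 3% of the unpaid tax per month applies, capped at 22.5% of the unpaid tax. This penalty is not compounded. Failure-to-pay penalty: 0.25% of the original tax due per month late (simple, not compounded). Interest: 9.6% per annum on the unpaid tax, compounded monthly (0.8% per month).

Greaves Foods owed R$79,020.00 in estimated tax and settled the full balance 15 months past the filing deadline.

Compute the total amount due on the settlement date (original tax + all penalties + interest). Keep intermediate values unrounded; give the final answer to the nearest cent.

R$109,795.02

Failure-to-file: 15 × 3% × R$79,020.00 = R$35,559.00, capped at 22.5% × R$79,020.00 = R$17,779.50
Failure-to-pay penalty = 0.25% × R$79,020.00 × 15 mo = R$2,963.25
Interest: R$79,020.00 × ((1 + 0.008)^15 − 1) = R$79,020.00 × 0.1269587… = R$10,032.2726…
Total = R$79,020.00 + R$20,742.7500 + R$10,032.2726… = R$109,795.02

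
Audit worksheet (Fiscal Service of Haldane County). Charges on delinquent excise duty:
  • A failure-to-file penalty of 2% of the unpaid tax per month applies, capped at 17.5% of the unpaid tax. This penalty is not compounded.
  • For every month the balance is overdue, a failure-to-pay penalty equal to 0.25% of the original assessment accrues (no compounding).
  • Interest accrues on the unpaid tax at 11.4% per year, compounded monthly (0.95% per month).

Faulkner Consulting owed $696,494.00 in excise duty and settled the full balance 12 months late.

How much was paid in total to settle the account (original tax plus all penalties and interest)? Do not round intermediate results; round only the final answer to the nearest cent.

Failure-to-file: 12 × 2% × $696,494.00 = $167,158.56, capped at 17.5% × $696,494.00 = $121,886.45
Failure-to-pay penalty = 0.25% × $696,494.00 × 12 mo = $20,894.82
Interest: $696,494.00 × ((1 + 0.0095)^12 − 1) = $696,494.00 × 0.1201492… = $83,683.2082…
Total = $696,494.00 + $142,781.2700 + $83,683.2082… = $922,958.48

$922,958.48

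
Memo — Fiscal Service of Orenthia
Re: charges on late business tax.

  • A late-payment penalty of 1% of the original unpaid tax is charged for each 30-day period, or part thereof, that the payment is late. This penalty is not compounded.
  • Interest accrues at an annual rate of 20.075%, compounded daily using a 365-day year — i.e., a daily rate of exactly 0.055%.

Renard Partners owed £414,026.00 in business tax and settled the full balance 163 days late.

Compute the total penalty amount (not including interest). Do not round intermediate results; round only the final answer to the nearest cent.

£24,841.56

Penalty periods: ⌈163/30⌉ = 6; penalty = 6 × 1% × £414,026.00 = £24,841.56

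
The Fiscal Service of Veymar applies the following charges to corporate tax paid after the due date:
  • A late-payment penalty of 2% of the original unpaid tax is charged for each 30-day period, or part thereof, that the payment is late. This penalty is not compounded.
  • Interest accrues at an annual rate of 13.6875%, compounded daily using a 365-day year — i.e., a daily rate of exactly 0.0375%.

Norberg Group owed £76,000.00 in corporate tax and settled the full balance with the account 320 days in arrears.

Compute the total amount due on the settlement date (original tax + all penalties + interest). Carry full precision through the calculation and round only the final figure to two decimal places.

Penalty periods: ⌈320/30⌉ = 11; penalty = 11 × 2% × £76,000.00 = £16,720.00
Interest: £76,000.00 × ((1 + 0.000375)^320 − 1) = £76,000.00 × 0.12747149… = £9,687.8332…
Total = £76,000.00 + £16,720.0000 + £9,687.8332… = £102,407.83

£102,407.83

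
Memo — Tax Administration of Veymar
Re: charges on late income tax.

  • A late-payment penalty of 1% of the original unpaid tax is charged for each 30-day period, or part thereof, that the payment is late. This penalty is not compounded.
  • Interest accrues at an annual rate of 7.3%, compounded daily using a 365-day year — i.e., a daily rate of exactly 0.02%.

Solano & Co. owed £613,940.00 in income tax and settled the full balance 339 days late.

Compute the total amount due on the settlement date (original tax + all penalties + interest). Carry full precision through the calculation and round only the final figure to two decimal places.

£730,677.01

Penalty periods: ⌈339/30⌉ = 12; penalty = 12 × 1% × £613,940.00 = £73,672.80
Interest: £613,940.00 × ((1 + 0.0002)^339 − 1) = £613,940.00 × 0.07014400… = £43,064.2087…
Total = £613,940.00 + £73,672.8000 + £43,064.2087… = £730,677.01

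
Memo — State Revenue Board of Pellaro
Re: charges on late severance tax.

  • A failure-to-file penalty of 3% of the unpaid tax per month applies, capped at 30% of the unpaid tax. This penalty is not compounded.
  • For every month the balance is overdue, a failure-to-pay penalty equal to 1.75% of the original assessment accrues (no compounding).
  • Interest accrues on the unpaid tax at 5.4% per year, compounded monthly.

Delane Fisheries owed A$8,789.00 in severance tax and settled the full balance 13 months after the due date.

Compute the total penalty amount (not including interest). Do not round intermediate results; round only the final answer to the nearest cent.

A$4,636.20

Failure-to-file: 13 × 3% × A$8,789.00 = A$3,427.71, capped at 30% × A$8,789.00 = A$2,636.70
Failure-to-pay penalty: 13 × 1.75% × A$8,789.00 = A$1,999.50…
Total penalty = A$2,636.70 + A$1,999.50… = A$4,636.20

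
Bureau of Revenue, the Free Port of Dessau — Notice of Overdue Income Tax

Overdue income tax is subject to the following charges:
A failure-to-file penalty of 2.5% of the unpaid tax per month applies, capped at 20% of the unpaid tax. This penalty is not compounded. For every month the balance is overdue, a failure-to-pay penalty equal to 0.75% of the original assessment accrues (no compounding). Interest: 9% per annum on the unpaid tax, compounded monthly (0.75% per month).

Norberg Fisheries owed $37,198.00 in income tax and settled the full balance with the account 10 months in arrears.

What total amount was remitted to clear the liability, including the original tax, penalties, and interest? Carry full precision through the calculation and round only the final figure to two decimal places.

Failure-to-file: 10 × 2.5% × $37,198.00 = $9,299.50, capped at 20% × $37,198.00 = $7,439.60
Failure-to-pay penalty: 10 × 0.75% × $37,198.00 = $2,789.85
Interest: $37,198.00 × ((1 + 0.0075)^10 − 1) = $37,198.00 × 0.0775825… = $2,885.9155…
Total = $37,198.00 + $10,229.4500 + $2,885.9155… = $50,313.37

$50,313.37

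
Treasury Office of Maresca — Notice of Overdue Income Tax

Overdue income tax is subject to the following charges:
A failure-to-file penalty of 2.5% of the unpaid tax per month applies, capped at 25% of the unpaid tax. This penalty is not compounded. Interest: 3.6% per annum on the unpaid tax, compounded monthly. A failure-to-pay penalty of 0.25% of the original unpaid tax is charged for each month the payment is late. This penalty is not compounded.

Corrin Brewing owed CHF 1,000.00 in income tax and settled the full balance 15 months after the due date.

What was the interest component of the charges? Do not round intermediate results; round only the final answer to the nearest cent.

CHF 45.96

Interest (3.6%/yr ÷ 12 = 0.3%/month): CHF 1,000.00 × ((1 + 0.003)^15 − 1) = CHF 45.9574…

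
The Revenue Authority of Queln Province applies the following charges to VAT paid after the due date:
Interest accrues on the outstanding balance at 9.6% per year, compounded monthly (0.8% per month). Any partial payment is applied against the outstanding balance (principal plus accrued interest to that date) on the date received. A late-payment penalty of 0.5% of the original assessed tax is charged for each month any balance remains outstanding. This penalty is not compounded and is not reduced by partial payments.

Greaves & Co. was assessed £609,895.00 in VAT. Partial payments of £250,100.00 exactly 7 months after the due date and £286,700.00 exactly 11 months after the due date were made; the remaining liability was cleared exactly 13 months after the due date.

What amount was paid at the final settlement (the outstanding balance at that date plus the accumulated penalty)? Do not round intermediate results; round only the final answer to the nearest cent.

£162,449.95

Balance at month 7: £609,895.0000 × (1 + 0.008)^7 = £644,879.8361…
After £250,100.00 payment: £644,879.8361… − £250,100.00 = £394,779.8361…
Balance at month 11: £394,779.8361… × (1 + 0.008)^4 = £407,565.1964…
After £286,700.00 payment: £407,565.1964… − £286,700.00 = £120,865.1964…
Balance at month 13: £120,865.1964… × (1 + 0.008)^2 = £122,806.7749…
Penalty: 13 × 0.5% × £609,895.00 = £39,643.18…
Final settlement = outstanding balance + penalty = £122,806.7749… + £39,643.18… = £162,449.95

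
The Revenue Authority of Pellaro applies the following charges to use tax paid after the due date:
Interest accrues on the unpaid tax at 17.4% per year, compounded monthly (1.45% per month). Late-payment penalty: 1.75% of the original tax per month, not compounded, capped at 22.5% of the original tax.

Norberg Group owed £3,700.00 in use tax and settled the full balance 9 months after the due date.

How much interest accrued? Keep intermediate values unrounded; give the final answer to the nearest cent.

Interest: £3,700.00 × ((1 + 0.0145)^9 − 1) = £3,700.00 × 0.1383307… = £511.8237…

£511.82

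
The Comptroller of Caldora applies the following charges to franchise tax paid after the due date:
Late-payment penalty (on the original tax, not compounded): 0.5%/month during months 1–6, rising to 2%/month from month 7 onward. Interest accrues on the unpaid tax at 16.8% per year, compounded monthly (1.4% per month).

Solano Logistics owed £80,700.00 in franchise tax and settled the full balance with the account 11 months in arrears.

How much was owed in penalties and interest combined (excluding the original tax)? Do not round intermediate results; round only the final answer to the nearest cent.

Penalty, months 1–6: 6 × 0.5% × £80,700.00 = £2,421.00
Penalty, months 7–11: 5 × 2% × £80,700.00 = £8,070.00
Interest: £80,700.00 × ((1 + 0.014)^11 − 1) = £80,700.00 × 0.1652457… = £13,335.3271…
Penalties + interest = £10,491.0000 + £13,335.3271… = £23,826.33

£23,826.33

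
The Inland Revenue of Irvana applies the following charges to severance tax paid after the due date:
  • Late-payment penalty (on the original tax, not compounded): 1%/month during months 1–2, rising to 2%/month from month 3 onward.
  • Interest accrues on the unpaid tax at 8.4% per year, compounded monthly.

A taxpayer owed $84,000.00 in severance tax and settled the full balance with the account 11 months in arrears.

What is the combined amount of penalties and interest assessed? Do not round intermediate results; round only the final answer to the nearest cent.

$23,499.20

Penalty, months 1–2: 2 × 1% × $84,000.00 = $1,680.00
Penalty, months 3–11: 9 × 2% × $84,000.00 = $15,120.00
Interest (8.4%/yr ÷ 12 = 0.7%/month): $84,000.00 × ((1 + 0.007)^11 − 1) = $6,699.2012…
Penalties + interest = $16,800.0000 + $6,699.2012… = $23,499.20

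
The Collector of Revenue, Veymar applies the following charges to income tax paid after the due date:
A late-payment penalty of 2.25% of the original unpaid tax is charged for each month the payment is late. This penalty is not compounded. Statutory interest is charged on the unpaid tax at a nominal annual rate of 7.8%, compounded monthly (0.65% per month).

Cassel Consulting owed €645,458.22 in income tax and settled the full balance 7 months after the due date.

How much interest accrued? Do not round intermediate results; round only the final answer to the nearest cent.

€29,947.28

Interest: €645,458.22 × ((1 + 0.0065)^7 − 1) = €645,458.22 × 0.0463969… = €29,947.2764…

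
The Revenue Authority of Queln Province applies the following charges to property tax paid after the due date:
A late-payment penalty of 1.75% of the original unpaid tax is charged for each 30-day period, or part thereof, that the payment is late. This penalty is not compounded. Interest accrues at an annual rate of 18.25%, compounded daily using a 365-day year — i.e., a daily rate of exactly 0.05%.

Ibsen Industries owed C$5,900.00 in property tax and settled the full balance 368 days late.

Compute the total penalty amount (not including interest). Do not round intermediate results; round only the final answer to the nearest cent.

C$1,342.25

Penalty periods: ⌈368/30⌉ = 13; penalty = 13 × 1.75% × C$5,900.00 = C$1,342.25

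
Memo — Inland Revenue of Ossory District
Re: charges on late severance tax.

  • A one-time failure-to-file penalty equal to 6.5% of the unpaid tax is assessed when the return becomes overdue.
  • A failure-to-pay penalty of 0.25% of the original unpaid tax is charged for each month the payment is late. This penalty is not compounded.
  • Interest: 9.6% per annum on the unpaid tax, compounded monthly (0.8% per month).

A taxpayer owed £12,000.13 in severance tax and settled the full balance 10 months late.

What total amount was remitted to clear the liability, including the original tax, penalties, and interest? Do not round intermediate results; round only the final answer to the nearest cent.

Failure-to-file penalty: 6.5% × £12,000.13 = £780.01…
Failure-to-pay penalty = 0.25% × £12,000.13 × 10 mo = £300.00…
Interest: £12,000.13 × ((1 + 0.008)^10 − 1) = £12,000.13 × 0.0829423… = £995.3185…
Total = £12,000.13 + £1,080.0117 + £995.3185… = £14,075.46

£14,075.46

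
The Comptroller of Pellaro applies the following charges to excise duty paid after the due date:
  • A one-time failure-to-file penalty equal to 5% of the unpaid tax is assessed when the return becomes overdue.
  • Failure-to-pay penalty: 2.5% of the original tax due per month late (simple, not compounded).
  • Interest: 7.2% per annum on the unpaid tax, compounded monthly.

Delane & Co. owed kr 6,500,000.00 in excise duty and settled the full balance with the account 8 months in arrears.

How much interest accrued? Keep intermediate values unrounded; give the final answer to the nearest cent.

Interest (7.2%/yr ÷ 12 = 0.6%/month): kr 6,500,000.00 × ((1 + 0.006)^8 − 1) = kr 318,631.2165…

kr 318,631.22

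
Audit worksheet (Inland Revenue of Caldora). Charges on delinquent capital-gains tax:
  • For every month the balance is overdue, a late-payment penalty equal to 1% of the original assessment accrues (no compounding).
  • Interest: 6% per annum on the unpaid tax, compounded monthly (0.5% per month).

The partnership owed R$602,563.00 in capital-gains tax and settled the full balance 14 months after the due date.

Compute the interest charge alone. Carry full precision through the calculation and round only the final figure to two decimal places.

R$43,578.04

Interest: R$602,563.00 × ((1 + 0.005)^14 − 1) = R$602,563.00 × 0.0723211… = R$43,578.0382…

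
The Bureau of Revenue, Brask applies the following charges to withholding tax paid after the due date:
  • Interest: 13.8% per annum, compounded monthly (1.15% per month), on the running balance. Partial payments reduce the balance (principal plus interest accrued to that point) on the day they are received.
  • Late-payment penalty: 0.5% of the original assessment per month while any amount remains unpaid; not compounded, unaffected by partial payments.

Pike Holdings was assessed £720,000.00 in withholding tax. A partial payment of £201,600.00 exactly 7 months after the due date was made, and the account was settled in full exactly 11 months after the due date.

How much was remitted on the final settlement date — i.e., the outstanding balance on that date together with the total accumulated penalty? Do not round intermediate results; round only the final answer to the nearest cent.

Balance at month 7: £720,000.0000 × (1 + 0.0115)^7 = £779,998.3899…
After £201,600.00 payment: £779,998.3899… − £201,600.00 = £578,398.3899…
Balance at month 11: £578,398.3899… × (1 + 0.0115)^4 = £605,467.2037…
Penalty: 11 × 0.5% × £720,000.00 = £39,600.00
Final settlement = outstanding balance + penalty = £605,467.2037… + £39,600.00 = £645,067.20

£645,067.20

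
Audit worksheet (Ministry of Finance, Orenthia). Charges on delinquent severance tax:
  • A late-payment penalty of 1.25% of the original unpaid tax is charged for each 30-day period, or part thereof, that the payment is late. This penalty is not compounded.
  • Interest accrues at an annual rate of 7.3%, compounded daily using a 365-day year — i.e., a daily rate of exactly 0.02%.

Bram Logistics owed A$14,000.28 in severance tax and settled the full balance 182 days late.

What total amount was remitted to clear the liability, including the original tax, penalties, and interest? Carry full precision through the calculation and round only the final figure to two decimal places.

Penalty periods: ⌈182/30⌉ = 7; penalty = 7 × 1.25% × A$14,000.28 = A$1,225.02…
Interest: A$14,000.28 × ((1 + 0.0002)^182 − 1) = A$14,000.28 × 0.03706682… = A$518.9458…
Total = A$14,000.28 + A$1,225.0245 + A$518.9458… = A$15,744.25

A$15,744.25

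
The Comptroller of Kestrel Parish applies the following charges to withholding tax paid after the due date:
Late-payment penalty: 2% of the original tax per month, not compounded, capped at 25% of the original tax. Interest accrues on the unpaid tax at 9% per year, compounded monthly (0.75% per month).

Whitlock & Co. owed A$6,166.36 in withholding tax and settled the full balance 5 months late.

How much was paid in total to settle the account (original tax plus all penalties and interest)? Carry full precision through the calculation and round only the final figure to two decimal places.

A$7,017.73

Penalty: 5 × 2% × A$6,166.36 = A$616.64… (below the 25% cap of A$1,541.59)
Interest: A$6,166.36 × ((1 + 0.0075)^5 − 1) = A$6,166.36 × 0.0380667… = A$234.7332…
Total = A$6,166.36 + A$616.6360 + A$234.7332… = A$7,017.73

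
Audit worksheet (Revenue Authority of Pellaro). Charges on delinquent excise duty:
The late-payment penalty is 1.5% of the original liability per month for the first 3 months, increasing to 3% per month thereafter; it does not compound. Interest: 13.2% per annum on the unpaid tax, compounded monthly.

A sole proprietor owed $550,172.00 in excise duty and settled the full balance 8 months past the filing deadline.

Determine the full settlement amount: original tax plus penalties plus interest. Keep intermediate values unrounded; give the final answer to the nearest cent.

Penalty, months 1–3: 3 × 1.5% × $550,172.00 = $24,757.74
Penalty, months 4–8: 5 × 3% × $550,172.00 = $82,525.80
Interest (13.2%/yr ÷ 12 = 1.1%/month): $550,172.00 × ((1 + 0.011)^8 − 1) = $50,320.6952…
Total = $550,172.00 + $107,283.5400 + $50,320.6952… = $707,776.24

$707,776.24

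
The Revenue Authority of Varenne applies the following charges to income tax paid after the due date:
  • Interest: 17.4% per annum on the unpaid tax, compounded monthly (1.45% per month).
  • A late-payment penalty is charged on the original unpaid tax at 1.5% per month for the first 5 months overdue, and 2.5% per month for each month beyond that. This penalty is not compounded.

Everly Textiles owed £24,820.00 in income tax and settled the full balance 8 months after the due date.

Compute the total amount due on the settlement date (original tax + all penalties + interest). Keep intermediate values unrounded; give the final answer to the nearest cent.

£31,572.55

Penalty, months 1–5: 5 × 1.5% × £24,820.00 = £1,861.50
Penalty, months 6–8: 3 × 2.5% × £24,820.00 = £1,861.50
Interest: £24,820.00 × ((1 + 0.0145)^8 − 1) = £24,820.00 × 0.1220609… = £3,029.5504…
Total = £24,820.00 + £3,723.0000 + £3,029.5504… = £31,572.55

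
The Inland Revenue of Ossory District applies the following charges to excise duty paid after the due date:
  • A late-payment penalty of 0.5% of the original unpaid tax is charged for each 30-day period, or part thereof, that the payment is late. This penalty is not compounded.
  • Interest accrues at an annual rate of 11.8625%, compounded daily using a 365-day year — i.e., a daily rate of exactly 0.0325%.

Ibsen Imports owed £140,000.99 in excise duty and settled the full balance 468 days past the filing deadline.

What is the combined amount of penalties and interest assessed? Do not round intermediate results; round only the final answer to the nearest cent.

Penalty periods: ⌈468/30⌉ = 16; penalty = 16 × 0.5% × £140,000.99 = £11,200.08…
Interest: £140,000.99 × ((1 + 0.000325)^468 − 1) = £140,000.99 × 0.16424789… = £22,994.8670…
Penalties + interest = £11,200.0792 + £22,994.8670… = £34,194.95

£34,194.95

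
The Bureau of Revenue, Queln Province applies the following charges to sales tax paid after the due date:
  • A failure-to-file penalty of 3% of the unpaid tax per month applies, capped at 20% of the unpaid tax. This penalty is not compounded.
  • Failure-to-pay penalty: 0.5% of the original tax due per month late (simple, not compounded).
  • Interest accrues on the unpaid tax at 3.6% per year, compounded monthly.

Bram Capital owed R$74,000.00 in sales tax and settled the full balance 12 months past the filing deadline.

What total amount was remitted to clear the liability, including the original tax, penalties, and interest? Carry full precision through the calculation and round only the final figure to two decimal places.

R$95,948.40

Failure-to-file: 12 × 3% × R$74,000.00 = R$26,640.00, capped at 20% × R$74,000.00 = R$14,800.00
Failure-to-pay penalty: 12 × 0.5% × R$74,000.00 = R$4,440.00
Interest (3.6%/yr ÷ 12 = 0.3%/month): R$74,000.00 × ((1 + 0.003)^12 − 1) = R$2,708.3985…
Total = R$74,000.00 + R$19,240.0000 + R$2,708.3985… = R$95,948.40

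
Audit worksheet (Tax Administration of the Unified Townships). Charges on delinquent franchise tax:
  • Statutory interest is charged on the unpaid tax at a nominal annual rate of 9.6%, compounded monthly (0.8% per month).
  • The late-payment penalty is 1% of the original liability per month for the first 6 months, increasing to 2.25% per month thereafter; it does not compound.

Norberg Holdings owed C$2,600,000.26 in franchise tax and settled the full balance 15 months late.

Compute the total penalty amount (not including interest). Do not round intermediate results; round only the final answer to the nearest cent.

Penalty, months 1–6: 6 × 1% × C$2,600,000.26 = C$156,000.02…
Penalty, months 7–15: 9 × 2.25% × C$2,600,000.26 = C$526,500.05…
Total penalty = C$156,000.02… + C$526,500.05… = C$682,500.07

C$682,500.07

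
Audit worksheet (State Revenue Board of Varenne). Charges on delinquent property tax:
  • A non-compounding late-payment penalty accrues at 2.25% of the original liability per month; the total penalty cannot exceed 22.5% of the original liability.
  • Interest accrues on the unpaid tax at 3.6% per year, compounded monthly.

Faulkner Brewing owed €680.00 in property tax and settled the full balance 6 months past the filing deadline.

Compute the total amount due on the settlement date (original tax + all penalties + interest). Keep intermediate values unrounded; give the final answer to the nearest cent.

Penalty: 6 × 2.25% × €680.00 = €91.80 (below the 22.5% cap of €153.00)
Interest (3.6%/yr ÷ 12 = 0.3%/month): €680.00 × ((1 + 0.003)^6 − 1) = €12.3322…
Total = €680.00 + €91.8000 + €12.3322… = €784.13

€784.13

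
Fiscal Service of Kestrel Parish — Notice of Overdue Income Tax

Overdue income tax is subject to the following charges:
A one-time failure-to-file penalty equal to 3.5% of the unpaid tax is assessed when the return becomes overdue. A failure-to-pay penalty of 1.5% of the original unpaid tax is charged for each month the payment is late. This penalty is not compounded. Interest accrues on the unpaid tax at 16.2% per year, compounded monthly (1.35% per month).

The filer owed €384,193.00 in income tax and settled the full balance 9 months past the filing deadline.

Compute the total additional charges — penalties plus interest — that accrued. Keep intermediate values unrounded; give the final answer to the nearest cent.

€114,593.98

Failure-to-file penalty: 3.5% × €384,193.00 = €13,446.76…
Failure-to-pay penalty = 1.5% × €384,193.00 × 9 mo = €51,866.06…
Interest: €384,193.00 × ((1 + 0.0135)^9 − 1) = €384,193.00 × 0.1282719… = €49,281.1713…
Penalties + interest = €65,312.8100 + €49,281.1713… = €114,593.98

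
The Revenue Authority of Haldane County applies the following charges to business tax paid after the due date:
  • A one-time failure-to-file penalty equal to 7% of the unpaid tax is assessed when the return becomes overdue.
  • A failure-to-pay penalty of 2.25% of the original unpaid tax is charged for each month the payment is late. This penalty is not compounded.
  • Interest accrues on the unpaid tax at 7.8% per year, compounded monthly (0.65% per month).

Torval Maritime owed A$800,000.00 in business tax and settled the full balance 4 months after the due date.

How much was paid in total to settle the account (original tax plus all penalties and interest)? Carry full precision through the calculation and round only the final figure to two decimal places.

A$949,003.68

Failure-to-file penalty: 7% × A$800,000.00 = A$56,000.00
Failure-to-pay penalty: 4 × 2.25% × A$800,000.00 = A$72,000.00
Interest: A$800,000.00 × ((1 + 0.0065)^4 − 1) = A$800,000.00 × 0.0262546… = A$21,003.6802…
Total = A$800,000.00 + A$128,000.0000 + A$21,003.6802… = A$949,003.68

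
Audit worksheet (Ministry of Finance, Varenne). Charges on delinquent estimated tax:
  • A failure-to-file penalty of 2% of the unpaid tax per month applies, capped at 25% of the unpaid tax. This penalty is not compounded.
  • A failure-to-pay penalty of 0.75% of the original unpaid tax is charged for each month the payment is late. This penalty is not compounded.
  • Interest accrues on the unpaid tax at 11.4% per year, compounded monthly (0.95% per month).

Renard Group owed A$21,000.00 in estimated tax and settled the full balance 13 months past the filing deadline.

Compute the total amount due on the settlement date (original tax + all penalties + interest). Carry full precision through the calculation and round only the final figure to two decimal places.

A$31,044.10

Failure-to-file: 13 × 2% × A$21,000.00 = A$5,460.00, capped at 25% × A$21,000.00 = A$5,250.00
Failure-to-pay penalty = 0.75% × A$21,000.00 × 13 mo = A$2,047.50
Interest: A$21,000.00 × ((1 + 0.0095)^13 − 1) = A$21,000.00 × 0.1307906… = A$2,746.6033…
Total = A$21,000.00 + A$7,297.5000 + A$2,746.6033… = A$31,044.10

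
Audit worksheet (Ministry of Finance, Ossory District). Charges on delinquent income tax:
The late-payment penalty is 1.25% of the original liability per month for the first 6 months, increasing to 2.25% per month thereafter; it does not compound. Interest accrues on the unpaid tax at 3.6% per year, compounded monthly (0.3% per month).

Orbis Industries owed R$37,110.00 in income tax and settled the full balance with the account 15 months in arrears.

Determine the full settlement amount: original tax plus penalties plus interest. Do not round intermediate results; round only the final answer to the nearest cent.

Penalty, months 1–6: 6 × 1.25% × R$37,110.00 = R$2,783.25
Penalty, months 7–15: 9 × 2.25% × R$37,110.00 = R$7,514.78…
Interest: R$37,110.00 × ((1 + 0.003)^15 − 1) = R$37,110.00 × 0.0459574… = R$1,705.4790…
Total = R$37,110.00 + R$10,298.0250 + R$1,705.4790… = R$49,113.50

R$49,113.50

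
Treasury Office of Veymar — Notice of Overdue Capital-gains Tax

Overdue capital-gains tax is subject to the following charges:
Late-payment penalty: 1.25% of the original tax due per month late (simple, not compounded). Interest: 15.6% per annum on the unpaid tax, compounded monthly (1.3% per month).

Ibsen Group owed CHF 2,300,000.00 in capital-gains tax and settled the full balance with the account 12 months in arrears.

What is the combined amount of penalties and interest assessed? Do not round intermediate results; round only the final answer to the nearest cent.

CHF 730,599.09

Late-payment penalty: 12 × 1.25% × CHF 2,300,000.00 = CHF 345,000.00
Interest: CHF 2,300,000.00 × ((1 + 0.013)^12 − 1) = CHF 2,300,000.00 × 0.1676518… = CHF 385,599.0854…
Penalties + interest = CHF 345,000.0000 + CHF 385,599.0854… = CHF 730,599.09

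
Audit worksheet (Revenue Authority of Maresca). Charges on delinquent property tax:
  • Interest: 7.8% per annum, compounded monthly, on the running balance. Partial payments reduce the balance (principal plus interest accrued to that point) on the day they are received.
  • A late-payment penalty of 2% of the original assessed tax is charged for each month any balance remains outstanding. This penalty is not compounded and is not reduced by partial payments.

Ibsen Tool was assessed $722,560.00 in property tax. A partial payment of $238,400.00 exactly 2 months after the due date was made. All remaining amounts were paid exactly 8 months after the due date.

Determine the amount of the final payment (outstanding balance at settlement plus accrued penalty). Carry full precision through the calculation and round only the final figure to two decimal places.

Monthly rate = 7.8% ÷ 12 = 0.65%
Balance at month 2: $722,560.0000 × (1 + 0.0065)^2 = $731,983.8082…
After $238,400.00 payment: $731,983.8082… − $238,400.00 = $493,583.8082…
Balance at month 8: $493,583.8082… × (1 + 0.0065)^6 = $513,149.1097…
Penalty: 8 × 2% × $722,560.00 = $115,609.60
Final settlement = outstanding balance + penalty = $513,149.1097… + $115,609.60 = $628,758.71

$628,758.71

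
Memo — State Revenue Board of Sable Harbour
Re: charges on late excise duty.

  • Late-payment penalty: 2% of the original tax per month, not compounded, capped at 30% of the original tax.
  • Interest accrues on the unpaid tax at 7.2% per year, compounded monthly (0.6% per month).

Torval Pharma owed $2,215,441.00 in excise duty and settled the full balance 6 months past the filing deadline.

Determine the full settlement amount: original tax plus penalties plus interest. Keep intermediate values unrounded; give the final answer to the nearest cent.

Penalty: 6 × 2% × $2,215,441.00 = $265,852.92 (below the 30% cap of $664,632.30)
Interest: $2,215,441.00 × ((1 + 0.006)^6 − 1) = $2,215,441.00 × 0.0365443… = $80,961.8280…
Total = $2,215,441.00 + $265,852.9200 + $80,961.8280… = $2,562,255.75

$2,562,255.75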